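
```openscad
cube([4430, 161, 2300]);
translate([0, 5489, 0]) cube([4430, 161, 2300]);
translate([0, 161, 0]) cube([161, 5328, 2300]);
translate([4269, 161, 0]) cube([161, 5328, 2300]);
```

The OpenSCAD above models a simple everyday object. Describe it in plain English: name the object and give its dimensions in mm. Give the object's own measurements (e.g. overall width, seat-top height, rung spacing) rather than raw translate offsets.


The wall frame of a small rectangular building: four walls, each 2300 mm tall and 161 mm thick, enclosing a footprint 4430 mm (x) by 5650 mm (y) outside-to-outside, with no floor or roof. The front and back walls (the −y and +y sides) span the full width; the two side walls fit between them.


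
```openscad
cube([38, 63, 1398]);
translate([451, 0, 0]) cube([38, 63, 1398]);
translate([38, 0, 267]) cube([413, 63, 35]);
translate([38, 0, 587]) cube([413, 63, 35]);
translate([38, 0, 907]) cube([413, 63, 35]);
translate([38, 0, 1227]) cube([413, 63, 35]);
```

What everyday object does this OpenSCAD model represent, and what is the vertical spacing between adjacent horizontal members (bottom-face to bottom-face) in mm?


A ladder. The rung spacing is 320 mm.

Two tall 38×63 posts with 4 short bars between them — a ladder. Adjacent rungs sit at z = 267 and z = 587, so the spacing is 587 − 267 = 320 mm.


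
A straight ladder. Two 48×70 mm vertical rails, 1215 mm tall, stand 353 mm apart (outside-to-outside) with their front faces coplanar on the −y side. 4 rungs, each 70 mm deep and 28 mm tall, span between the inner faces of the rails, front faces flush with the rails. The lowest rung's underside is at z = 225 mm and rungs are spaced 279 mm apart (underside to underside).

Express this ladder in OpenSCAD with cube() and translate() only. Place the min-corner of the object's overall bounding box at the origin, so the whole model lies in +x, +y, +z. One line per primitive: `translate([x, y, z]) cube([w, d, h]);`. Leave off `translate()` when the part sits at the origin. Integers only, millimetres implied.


cube([48, 70, 1215]);
translate([305, 0, 0]) cube([48, 70, 1215]);
translate([48, 0, 225]) cube([257, 70, 28]);
translate([48, 0, 504]) cube([257, 70, 28]);
translate([48, 0, 783]) cube([257, 70, 28]);
translate([48, 0, 1062]) cube([257, 70, 28]);


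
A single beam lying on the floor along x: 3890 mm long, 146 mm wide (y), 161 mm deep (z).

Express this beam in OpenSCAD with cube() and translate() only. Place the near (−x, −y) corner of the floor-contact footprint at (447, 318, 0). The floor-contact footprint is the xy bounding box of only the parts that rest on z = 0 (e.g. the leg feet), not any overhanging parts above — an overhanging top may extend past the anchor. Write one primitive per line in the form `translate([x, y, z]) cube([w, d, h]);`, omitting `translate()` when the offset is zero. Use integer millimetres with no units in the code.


translate([447, 318, 0]) cube([3890, 146, 161]);


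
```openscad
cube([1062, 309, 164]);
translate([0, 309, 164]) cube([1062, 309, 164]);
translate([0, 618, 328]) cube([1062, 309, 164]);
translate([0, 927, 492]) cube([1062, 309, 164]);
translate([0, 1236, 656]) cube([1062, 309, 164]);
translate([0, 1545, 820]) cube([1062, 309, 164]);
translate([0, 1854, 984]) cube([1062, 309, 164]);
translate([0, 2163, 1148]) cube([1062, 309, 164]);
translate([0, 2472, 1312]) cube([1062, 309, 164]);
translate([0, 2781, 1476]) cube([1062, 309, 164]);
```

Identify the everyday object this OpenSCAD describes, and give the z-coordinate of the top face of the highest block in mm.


A staircase. The total rise is 1640 mm.

10 identical blocks, each offset up and back from the previous — a staircase. Each step is 164 mm tall and there are 10 of them, so the total rise is 10 × 164 = 1640 mm.


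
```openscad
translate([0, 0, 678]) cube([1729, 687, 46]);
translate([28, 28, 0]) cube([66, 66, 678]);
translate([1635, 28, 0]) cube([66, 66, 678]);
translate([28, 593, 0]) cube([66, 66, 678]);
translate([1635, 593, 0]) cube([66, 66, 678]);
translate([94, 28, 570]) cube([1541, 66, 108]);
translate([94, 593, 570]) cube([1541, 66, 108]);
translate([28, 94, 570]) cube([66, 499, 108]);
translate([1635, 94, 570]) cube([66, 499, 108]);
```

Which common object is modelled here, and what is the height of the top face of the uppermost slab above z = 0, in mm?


A table. The table height is 724 mm.

A 1729×687×46 slab sits at z = 678 on four 66 mm square posts — a table. The top surface is at 678 + 46 = 724 mm.


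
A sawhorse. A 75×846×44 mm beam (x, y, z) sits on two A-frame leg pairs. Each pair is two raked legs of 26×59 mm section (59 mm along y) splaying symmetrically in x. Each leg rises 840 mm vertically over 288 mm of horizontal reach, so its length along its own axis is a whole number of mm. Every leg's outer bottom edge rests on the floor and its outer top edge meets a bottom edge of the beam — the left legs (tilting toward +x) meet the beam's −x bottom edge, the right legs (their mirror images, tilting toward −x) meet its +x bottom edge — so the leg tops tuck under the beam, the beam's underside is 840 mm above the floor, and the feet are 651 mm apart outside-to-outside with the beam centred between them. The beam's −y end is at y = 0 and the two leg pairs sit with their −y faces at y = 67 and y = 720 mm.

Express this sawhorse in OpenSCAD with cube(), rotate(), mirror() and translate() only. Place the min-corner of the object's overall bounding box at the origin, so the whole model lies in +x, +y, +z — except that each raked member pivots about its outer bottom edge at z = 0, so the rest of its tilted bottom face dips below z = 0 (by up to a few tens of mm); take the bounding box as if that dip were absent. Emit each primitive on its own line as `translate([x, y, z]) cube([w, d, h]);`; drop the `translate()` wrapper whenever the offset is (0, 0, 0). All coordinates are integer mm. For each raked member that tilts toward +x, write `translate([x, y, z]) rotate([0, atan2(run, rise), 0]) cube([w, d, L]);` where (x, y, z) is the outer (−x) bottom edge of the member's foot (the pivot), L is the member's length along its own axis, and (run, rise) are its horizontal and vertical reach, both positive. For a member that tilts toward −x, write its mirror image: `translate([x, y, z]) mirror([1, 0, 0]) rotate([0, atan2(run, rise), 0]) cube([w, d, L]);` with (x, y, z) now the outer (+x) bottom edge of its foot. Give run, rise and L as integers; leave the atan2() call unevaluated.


translate([288, 0, 840]) cube([75, 846, 44]);
translate([0, 67, 0]) rotate([0, atan2(288, 840), 0]) cube([26, 59, 888]);
translate([651, 67, 0]) mirror([1, 0, 0]) rotate([0, atan2(288, 840), 0]) cube([26, 59, 888]);
translate([0, 720, 0]) rotate([0, atan2(288, 840), 0]) cube([26, 59, 888]);
translate([651, 720, 0]) mirror([1, 0, 0]) rotate([0, atan2(288, 840), 0]) cube([26, 59, 888]);


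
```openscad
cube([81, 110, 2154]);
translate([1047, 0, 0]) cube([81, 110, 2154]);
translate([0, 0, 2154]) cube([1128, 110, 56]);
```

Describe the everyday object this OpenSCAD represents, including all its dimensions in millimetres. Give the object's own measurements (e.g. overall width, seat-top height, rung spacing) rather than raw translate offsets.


A door frame. The clear opening is 966 mm wide and 2154 mm high. Two 81 mm wide jambs, 110 mm deep, stand either side of the opening from the floor to the top of the opening. A 56 mm thick head sits across the top of both jambs, spanning the full outside width of the frame.


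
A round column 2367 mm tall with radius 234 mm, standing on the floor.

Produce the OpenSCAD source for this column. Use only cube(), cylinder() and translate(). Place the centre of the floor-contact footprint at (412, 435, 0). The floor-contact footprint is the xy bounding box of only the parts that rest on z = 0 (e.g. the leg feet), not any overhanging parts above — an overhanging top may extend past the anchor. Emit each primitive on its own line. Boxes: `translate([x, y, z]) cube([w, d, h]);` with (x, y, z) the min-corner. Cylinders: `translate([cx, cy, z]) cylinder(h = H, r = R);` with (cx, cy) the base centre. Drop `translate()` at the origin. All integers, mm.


translate([412, 435, 0]) cylinder(h = 2367, r = 234);


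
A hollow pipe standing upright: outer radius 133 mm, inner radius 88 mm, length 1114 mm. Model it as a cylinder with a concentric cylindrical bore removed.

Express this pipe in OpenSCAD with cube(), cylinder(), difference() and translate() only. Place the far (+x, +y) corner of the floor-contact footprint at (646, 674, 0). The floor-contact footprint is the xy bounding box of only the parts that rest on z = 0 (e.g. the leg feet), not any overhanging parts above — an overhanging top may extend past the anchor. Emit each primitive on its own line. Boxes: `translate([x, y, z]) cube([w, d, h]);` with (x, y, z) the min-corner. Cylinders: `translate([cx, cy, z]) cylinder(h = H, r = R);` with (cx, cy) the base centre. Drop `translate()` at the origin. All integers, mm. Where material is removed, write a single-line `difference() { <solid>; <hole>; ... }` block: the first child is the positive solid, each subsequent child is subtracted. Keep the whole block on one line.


difference() { translate([513, 541, 0]) cylinder(h = 1114, r = 133); translate([513, 541, 0]) cylinder(h = 1114, r = 88); }


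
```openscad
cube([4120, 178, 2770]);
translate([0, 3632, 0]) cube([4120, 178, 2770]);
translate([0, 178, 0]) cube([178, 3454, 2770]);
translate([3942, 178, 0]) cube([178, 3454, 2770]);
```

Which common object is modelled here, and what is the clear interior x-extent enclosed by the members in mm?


A house (or room) frame. The interior width is 3764 mm.

Four 2770 mm walls enclosing a rectangle with no floor or roof — a room or house frame. Outside width is 4120 mm and wall thickness is 178 mm, so the interior width is 4120 − 2 × 178 = 3764 mm.


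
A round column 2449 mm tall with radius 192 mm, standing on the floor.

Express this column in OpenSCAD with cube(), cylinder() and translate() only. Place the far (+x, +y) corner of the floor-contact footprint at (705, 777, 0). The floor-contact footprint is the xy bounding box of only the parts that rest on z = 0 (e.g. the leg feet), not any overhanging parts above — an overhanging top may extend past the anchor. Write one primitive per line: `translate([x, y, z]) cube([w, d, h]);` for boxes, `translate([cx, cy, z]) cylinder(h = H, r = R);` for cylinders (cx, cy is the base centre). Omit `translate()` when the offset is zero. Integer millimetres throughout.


translate([513, 585, 0]) cylinder(h = 2449, r = 192);


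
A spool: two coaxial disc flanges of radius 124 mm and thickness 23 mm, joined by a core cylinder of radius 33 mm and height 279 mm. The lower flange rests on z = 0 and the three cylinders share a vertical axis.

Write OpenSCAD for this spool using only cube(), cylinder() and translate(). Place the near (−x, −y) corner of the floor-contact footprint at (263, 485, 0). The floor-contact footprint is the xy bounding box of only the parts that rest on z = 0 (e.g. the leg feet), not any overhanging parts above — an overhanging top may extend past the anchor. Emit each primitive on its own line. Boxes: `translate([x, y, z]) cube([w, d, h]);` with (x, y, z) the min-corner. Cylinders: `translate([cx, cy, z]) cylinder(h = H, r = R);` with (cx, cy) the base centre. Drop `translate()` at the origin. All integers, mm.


translate([387, 609, 0]) cylinder(h = 23, r = 124);
translate([387, 609, 23]) cylinder(h = 279, r = 33);
translate([387, 609, 302]) cylinder(h = 23, r = 124);


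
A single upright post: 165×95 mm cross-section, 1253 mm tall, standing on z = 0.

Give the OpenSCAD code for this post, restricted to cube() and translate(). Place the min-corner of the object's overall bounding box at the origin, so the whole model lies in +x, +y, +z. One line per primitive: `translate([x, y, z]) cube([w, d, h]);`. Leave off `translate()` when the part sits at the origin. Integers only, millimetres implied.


cube([165, 95, 1253]);


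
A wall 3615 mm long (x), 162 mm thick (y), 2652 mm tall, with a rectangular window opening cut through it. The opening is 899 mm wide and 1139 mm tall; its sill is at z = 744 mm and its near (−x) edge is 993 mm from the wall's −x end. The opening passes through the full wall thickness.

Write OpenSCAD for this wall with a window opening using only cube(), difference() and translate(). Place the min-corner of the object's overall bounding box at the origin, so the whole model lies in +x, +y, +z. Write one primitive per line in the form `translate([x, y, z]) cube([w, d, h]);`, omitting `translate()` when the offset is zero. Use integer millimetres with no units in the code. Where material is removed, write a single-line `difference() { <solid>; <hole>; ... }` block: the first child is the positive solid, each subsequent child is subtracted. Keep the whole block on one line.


difference() { cube([3615, 162, 2652]); translate([993, 0, 744]) cube([899, 162, 1139]); }


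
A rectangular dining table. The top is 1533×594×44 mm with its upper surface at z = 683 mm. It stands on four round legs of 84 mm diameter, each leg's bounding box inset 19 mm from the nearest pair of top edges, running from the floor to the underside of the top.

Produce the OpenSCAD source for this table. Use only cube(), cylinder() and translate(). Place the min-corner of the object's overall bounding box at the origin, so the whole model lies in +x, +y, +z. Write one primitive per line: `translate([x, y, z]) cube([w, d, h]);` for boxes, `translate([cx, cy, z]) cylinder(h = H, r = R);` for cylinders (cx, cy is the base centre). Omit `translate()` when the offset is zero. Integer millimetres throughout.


translate([0, 0, 639]) cube([1533, 594, 44]);
translate([61, 61, 0]) cylinder(h = 639, r = 42);
translate([1472, 61, 0]) cylinder(h = 639, r = 42);
translate([61, 533, 0]) cylinder(h = 639, r = 42);
translate([1472, 533, 0]) cylinder(h = 639, r = 42);


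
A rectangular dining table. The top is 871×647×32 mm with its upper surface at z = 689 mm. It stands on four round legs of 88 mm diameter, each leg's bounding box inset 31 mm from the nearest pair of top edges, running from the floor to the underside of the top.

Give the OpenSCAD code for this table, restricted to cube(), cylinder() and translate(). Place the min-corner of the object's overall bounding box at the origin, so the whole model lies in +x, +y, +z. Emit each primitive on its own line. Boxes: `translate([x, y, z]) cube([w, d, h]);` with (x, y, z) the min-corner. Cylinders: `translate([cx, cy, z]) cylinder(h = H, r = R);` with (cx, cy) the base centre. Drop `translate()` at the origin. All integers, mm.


translate([0, 0, 657]) cube([871, 647, 32]);
translate([75, 75, 0]) cylinder(h = 657, r = 44);
translate([796, 75, 0]) cylinder(h = 657, r = 44);
translate([75, 572, 0]) cylinder(h = 657, r = 44);
translate([796, 572, 0]) cylinder(h = 657, r = 44);


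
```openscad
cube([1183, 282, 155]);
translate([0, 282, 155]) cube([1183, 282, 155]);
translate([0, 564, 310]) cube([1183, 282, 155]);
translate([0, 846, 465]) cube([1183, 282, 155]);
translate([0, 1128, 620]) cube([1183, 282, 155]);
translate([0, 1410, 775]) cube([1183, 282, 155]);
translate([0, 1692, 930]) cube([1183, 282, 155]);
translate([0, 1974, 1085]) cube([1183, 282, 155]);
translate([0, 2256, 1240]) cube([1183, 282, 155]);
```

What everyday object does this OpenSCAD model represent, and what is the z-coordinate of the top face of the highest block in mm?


A staircase. The total rise is 1395 mm.

9 identical blocks, each offset up and back from the previous — a staircase. Each step is 155 mm tall and there are 9 of them, so the total rise is 9 × 155 = 1395 mm.


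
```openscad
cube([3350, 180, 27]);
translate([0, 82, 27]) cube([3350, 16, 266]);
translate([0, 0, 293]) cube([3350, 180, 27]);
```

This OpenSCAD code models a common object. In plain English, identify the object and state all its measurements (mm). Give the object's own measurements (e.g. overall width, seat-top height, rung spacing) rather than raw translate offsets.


An I-beam lying along x, 3350 mm long. Overall section height 320 mm. Two flanges 180 mm wide (y) and 27 mm thick, one on the floor and one at the top; a web 16 mm thick runs between them, centred on the flange width.


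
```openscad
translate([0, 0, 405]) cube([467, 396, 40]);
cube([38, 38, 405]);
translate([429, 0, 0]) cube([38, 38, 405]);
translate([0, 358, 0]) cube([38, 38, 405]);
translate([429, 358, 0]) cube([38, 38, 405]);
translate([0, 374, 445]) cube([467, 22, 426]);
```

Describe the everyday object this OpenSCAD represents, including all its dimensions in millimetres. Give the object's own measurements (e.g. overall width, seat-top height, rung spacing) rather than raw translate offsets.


A chair. The seat is a 467×396×40 mm slab with its top at z = 445 mm, on four 38×38 mm corner legs (flush with the seat edges, standing on z = 0). A flat backrest 22 mm thick, 426 mm tall, spans the full seat width and rises from the seat top along its +y edge, rear face flush with the rear of the seat.


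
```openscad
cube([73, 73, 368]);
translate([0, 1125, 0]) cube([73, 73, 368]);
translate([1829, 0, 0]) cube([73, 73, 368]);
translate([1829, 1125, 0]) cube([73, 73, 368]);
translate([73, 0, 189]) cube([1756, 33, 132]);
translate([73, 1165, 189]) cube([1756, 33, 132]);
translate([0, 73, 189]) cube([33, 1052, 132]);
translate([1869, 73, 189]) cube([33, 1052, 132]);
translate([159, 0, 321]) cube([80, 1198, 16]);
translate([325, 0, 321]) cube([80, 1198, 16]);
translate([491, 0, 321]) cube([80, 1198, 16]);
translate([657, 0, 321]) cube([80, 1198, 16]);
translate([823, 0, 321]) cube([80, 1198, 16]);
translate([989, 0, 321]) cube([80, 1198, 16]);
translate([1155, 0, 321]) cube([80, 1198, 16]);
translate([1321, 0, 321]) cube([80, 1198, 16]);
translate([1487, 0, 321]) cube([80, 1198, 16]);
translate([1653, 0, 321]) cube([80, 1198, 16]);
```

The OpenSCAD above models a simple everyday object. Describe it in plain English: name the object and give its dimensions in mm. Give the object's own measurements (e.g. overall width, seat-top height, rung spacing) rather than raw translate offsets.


A bed frame 1902 mm long (x) by 1198 mm wide (y). Four 73×73 mm corner posts, 368 mm tall, at the corners of the footprint. Four rails of 33 mm thickness and 132 mm height run between adjacent posts with their undersides at z = 189 mm, their outer faces flush with the outside of the frame (the two x-running rails run between the posts' inner faces; the two y-running rails run between the posts' inner faces). 10 slats, each 80 mm wide (x) and 16 mm thick, lie across the top of the two x-running rails, running the full 1198 mm width of the frame in y; along x they sit between the end posts with a 86 mm gap after the −x posts and between neighbouring slats, leaving 96 mm before the +x posts.


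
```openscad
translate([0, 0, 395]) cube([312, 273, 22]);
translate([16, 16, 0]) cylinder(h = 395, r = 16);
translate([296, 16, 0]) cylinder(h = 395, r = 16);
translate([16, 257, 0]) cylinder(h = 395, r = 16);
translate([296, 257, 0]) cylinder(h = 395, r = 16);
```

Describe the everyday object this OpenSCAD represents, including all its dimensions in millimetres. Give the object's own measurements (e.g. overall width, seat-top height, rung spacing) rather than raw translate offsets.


A simple wooden stool: a rectangular seat 312 mm (x) by 273 mm (y), 22 mm thick, top face at z = 417 mm, on four round legs, each 32 mm in diameter. The legs rest on z = 0, each leg's axis is inset half a diameter from the nearest pair of seat edges (so the leg's bounding box is flush with the corner).


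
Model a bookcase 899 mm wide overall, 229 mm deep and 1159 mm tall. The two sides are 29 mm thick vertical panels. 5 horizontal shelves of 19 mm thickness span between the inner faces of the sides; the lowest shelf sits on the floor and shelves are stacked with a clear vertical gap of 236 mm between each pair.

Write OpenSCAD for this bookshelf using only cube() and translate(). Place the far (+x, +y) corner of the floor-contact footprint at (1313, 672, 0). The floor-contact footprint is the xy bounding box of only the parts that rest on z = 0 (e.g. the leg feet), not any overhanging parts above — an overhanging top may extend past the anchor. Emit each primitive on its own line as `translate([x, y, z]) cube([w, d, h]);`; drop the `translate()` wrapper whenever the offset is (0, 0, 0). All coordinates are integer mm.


translate([414, 443, 0]) cube([29, 229, 1159]);
translate([1284, 443, 0]) cube([29, 229, 1159]);
translate([443, 443, 0]) cube([841, 229, 19]);
translate([443, 443, 255]) cube([841, 229, 19]);
translate([443, 443, 510]) cube([841, 229, 19]);
translate([443, 443, 765]) cube([841, 229, 19]);
translate([443, 443, 1020]) cube([841, 229, 19]);


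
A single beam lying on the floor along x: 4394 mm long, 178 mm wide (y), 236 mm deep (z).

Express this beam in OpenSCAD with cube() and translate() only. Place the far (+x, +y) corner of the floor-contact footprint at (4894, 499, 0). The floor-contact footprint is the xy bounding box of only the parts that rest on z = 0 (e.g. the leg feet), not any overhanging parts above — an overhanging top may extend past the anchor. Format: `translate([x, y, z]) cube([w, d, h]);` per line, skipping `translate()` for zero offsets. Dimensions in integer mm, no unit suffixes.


translate([500, 321, 0]) cube([4394, 178, 236]);


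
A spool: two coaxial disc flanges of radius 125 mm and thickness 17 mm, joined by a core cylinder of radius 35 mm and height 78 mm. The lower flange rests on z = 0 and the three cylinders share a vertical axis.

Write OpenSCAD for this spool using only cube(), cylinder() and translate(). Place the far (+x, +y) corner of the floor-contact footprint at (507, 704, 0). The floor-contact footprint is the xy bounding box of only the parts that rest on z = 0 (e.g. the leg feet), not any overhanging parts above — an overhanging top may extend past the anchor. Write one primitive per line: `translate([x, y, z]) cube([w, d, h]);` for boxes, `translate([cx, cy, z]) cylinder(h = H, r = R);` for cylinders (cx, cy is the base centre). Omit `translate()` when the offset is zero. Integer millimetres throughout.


translate([382, 579, 0]) cylinder(h = 17, r = 125);
translate([382, 579, 17]) cylinder(h = 78, r = 35);
translate([382, 579, 95]) cylinder(h = 17, r = 125);


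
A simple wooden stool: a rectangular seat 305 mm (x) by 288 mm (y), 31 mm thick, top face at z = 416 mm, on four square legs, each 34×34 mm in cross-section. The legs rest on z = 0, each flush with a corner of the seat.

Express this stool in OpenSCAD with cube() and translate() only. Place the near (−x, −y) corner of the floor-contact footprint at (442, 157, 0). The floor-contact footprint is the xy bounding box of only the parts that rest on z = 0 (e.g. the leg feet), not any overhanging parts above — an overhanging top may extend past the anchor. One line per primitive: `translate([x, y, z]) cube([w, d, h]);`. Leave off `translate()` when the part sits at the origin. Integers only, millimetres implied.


translate([442, 157, 385]) cube([305, 288, 31]);
translate([442, 157, 0]) cube([34, 34, 385]);
translate([713, 157, 0]) cube([34, 34, 385]);
translate([442, 411, 0]) cube([34, 34, 385]);
translate([713, 411, 0]) cube([34, 34, 385]);


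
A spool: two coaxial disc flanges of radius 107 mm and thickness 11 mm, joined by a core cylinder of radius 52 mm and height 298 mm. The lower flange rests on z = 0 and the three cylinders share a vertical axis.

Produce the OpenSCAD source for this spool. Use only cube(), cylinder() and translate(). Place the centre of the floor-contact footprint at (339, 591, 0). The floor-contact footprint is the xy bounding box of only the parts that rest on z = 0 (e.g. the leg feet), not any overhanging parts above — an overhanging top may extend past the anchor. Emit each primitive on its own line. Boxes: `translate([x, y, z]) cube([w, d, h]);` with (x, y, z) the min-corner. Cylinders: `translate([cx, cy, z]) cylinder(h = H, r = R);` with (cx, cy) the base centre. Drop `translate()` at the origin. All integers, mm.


translate([339, 591, 0]) cylinder(h = 11, r = 107);
translate([339, 591, 11]) cylinder(h = 298, r = 52);
translate([339, 591, 309]) cylinder(h = 11, r = 107);


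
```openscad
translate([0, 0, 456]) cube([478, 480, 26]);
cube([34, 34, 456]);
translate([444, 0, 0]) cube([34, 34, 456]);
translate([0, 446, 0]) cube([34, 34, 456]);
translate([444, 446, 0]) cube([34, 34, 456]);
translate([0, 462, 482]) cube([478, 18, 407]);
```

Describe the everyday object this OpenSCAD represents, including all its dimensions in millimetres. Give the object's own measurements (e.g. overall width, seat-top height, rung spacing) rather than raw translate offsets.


A chair. The seat is a 478×480×26 mm slab with its top at z = 482 mm, on four 34×34 mm corner legs (flush with the seat edges, standing on z = 0). A flat backrest 18 mm thick, 407 mm tall, spans the full seat width and rises from the seat top along its +y edge, rear face flush with the rear of the seat.


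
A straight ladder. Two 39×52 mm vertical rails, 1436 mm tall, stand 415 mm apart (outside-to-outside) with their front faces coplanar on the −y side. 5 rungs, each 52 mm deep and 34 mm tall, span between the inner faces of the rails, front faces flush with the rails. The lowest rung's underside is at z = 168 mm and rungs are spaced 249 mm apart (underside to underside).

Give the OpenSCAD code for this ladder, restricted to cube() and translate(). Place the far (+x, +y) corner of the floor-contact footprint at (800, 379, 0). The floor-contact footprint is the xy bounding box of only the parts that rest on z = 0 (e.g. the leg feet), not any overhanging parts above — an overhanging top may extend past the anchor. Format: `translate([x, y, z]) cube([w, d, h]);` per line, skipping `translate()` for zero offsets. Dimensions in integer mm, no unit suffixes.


// rung span = 415 - 2*39 = 337
// rung[k] z = 168 + k*249
translate([385, 327, 0]) cube([39, 52, 1436]);
translate([761, 327, 0]) cube([39, 52, 1436]);
translate([424, 327, 168]) cube([337, 52, 34]);
translate([424, 327, 417]) cube([337, 52, 34]);
translate([424, 327, 666]) cube([337, 52, 34]);
translate([424, 327, 915]) cube([337, 52, 34]);
translate([424, 327, 1164]) cube([337, 52, 34]);


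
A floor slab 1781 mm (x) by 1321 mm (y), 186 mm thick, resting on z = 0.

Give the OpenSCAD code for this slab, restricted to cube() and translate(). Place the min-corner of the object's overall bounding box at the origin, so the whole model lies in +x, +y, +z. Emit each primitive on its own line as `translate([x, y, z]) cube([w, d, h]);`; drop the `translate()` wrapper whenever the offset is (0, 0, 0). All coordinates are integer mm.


cube([1781, 1321, 186]);


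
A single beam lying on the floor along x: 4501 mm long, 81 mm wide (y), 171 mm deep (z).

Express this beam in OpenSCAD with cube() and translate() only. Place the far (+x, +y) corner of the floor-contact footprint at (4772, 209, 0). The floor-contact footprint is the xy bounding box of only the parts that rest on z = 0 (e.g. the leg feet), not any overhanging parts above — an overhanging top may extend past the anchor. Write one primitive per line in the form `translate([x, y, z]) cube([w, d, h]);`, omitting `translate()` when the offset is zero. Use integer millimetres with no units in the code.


translate([271, 128, 0]) cube([4501, 81, 171]);


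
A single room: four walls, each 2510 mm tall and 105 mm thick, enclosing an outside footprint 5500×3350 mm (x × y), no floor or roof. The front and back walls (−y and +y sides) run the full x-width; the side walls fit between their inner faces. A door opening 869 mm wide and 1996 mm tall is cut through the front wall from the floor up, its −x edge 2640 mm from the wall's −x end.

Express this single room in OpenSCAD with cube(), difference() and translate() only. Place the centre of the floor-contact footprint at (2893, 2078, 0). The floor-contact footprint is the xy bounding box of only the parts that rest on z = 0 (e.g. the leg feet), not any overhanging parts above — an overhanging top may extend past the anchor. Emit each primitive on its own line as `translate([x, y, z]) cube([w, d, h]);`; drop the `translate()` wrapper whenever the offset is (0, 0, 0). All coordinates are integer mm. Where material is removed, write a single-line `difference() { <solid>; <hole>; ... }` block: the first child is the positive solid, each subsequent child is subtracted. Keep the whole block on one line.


difference() { translate([143, 403, 0]) cube([5500, 105, 2510]); translate([2783, 403, 0]) cube([869, 105, 1996]); }
translate([143, 3648, 0]) cube([5500, 105, 2510]);
translate([143, 508, 0]) cube([105, 3140, 2510]);
translate([5538, 508, 0]) cube([105, 3140, 2510]);


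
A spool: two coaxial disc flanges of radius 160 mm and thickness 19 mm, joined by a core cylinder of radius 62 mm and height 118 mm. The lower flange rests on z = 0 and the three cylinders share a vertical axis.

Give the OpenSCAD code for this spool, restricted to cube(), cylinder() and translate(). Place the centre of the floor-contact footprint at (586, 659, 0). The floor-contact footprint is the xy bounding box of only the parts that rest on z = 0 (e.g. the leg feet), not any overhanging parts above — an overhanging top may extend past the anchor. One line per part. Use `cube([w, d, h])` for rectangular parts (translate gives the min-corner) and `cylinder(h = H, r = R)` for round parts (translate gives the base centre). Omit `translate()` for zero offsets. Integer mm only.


translate([586, 659, 0]) cylinder(h = 19, r = 160);
translate([586, 659, 19]) cylinder(h = 118, r = 62);
translate([586, 659, 137]) cylinder(h = 19, r = 160);


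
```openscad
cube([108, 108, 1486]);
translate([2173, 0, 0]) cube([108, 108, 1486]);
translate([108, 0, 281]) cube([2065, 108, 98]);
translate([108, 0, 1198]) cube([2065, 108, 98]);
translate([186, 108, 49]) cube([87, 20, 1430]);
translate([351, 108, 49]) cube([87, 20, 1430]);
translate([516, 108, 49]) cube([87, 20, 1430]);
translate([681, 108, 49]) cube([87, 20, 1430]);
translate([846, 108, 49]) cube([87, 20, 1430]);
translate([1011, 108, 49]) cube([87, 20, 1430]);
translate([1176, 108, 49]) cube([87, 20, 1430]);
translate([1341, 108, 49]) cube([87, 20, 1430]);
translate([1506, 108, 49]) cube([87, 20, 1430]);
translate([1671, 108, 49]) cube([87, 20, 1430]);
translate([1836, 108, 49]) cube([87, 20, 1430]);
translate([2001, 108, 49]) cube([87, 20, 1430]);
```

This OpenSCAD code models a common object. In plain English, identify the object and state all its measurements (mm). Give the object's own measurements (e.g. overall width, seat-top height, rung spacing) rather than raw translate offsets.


A fence section. Two 108×108 mm posts, 1486 mm tall, stand on the floor with a clear span of 2065 mm between their inner faces. Two horizontal rails of 108×98 mm section span the gap between the posts with their undersides at z = 281 mm and z = 1198 mm, flush with the posts' −y face. 12 pickets, each 87 mm wide, 20 mm thick and 1430 mm tall, are fixed to the +y face of the rails with their bottoms at z = 49 mm, spaced across the span with a 78 mm gap after the −x post and between neighbouring pickets, with 85 mm left before the +x post.


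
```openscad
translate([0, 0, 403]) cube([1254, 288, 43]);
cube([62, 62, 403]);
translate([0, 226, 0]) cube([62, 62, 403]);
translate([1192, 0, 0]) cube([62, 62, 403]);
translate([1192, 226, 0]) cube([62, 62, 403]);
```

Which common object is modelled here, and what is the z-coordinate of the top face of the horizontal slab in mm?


A bench. The seat-top height is 446 mm.

A long slab on four corner posts — a bench. The slab sits at z = 403 with thickness 43, so the top is 403 + 43 = 446 mm.


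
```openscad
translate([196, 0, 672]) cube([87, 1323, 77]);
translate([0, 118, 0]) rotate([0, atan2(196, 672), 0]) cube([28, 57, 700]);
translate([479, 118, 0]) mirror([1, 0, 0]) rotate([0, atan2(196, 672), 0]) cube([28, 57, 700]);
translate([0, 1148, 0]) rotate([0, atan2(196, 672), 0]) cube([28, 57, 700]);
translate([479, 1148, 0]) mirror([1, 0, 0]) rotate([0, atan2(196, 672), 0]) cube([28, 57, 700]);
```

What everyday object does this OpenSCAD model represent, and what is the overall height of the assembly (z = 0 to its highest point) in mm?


A sawhorse. The overall height is 749 mm.

A beam across two mirrored pairs of raked legs — a sawhorse. The beam's underside is at z = 672 (matching the legs' vertical rise in atan2(196, 672)) and the beam is 77 mm tall, so its top is at 672 + 77 = 749 mm. The raked legs top out at the beam's underside, so that is the highest point.


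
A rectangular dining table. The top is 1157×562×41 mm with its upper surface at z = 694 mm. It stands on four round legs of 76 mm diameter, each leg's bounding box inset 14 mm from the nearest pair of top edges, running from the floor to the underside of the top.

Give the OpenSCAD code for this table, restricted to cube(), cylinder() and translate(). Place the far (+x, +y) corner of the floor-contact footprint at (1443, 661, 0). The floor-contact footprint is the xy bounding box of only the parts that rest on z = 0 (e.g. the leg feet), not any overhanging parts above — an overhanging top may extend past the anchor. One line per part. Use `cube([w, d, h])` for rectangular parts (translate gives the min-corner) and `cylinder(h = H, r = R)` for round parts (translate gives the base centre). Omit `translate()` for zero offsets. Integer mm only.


translate([300, 113, 653]) cube([1157, 562, 41]);
translate([352, 165, 0]) cylinder(h = 653, r = 38);
translate([1405, 165, 0]) cylinder(h = 653, r = 38);
translate([352, 623, 0]) cylinder(h = 653, r = 38);
translate([1405, 623, 0]) cylinder(h = 653, r = 38);


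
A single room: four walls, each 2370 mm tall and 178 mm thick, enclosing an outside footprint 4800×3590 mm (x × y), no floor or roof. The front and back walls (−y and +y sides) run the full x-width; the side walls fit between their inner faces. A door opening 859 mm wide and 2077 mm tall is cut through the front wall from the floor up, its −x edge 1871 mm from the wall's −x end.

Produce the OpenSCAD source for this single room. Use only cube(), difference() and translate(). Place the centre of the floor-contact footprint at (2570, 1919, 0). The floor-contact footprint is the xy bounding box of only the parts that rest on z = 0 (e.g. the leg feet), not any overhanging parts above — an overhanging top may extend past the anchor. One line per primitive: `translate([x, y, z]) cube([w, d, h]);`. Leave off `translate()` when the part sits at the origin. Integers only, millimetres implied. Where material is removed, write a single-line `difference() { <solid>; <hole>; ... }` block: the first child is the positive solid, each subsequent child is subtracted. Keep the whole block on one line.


difference() { translate([170, 124, 0]) cube([4800, 178, 2370]); translate([2041, 124, 0]) cube([859, 178, 2077]); }
translate([170, 3536, 0]) cube([4800, 178, 2370]);
translate([170, 302, 0]) cube([178, 3234, 2370]);
translate([4792, 302, 0]) cube([178, 3234, 2370]);


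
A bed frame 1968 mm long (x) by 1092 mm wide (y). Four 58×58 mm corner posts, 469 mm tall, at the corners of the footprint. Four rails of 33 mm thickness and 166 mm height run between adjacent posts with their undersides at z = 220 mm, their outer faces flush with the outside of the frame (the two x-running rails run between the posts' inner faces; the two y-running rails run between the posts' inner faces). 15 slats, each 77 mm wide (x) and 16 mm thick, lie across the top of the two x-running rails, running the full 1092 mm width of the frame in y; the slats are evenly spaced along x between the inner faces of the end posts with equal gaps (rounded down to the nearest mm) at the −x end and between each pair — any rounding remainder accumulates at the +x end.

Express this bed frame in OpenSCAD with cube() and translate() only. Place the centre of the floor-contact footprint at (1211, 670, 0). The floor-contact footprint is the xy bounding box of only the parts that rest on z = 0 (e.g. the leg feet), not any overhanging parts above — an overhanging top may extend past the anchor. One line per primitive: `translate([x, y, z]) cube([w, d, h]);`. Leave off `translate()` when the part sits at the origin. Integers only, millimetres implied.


translate([227, 124, 0]) cube([58, 58, 469]);
translate([227, 1158, 0]) cube([58, 58, 469]);
translate([2137, 124, 0]) cube([58, 58, 469]);
translate([2137, 1158, 0]) cube([58, 58, 469]);
translate([285, 124, 220]) cube([1852, 33, 166]);
translate([285, 1183, 220]) cube([1852, 33, 166]);
translate([227, 182, 220]) cube([33, 976, 166]);
translate([2162, 182, 220]) cube([33, 976, 166]);
translate([328, 124, 386]) cube([77, 1092, 16]);
translate([448, 124, 386]) cube([77, 1092, 16]);
translate([568, 124, 386]) cube([77, 1092, 16]);
translate([688, 124, 386]) cube([77, 1092, 16]);
translate([808, 124, 386]) cube([77, 1092, 16]);
translate([928, 124, 386]) cube([77, 1092, 16]);
translate([1048, 124, 386]) cube([77, 1092, 16]);
translate([1168, 124, 386]) cube([77, 1092, 16]);
translate([1288, 124, 386]) cube([77, 1092, 16]);
translate([1408, 124, 386]) cube([77, 1092, 16]);
translate([1528, 124, 386]) cube([77, 1092, 16]);
translate([1648, 124, 386]) cube([77, 1092, 16]);
translate([1768, 124, 386]) cube([77, 1092, 16]);
translate([1888, 124, 386]) cube([77, 1092, 16]);
translate([2008, 124, 386]) cube([77, 1092, 16]);


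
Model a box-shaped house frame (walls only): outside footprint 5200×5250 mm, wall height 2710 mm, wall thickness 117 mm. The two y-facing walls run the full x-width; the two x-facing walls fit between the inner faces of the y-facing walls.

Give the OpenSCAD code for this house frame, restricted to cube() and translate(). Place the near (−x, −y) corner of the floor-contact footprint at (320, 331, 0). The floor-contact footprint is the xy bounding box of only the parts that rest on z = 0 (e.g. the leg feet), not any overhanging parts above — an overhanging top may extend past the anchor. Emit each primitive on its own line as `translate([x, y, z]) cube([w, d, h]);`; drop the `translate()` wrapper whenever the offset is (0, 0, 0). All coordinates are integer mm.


translate([320, 331, 0]) cube([5200, 117, 2710]);
translate([320, 5464, 0]) cube([5200, 117, 2710]);
translate([320, 448, 0]) cube([117, 5016, 2710]);
translate([5403, 448, 0]) cube([117, 5016, 2710]);


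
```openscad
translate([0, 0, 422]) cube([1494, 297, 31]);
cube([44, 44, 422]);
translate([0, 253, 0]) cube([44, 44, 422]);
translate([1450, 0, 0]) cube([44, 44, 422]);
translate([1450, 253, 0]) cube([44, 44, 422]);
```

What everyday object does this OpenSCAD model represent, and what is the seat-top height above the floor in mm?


A bench. The seat-top height is 453 mm.

A long slab on four corner posts — a bench. The slab sits at z = 422 with thickness 31, so the top is 422 + 31 = 453 mm.


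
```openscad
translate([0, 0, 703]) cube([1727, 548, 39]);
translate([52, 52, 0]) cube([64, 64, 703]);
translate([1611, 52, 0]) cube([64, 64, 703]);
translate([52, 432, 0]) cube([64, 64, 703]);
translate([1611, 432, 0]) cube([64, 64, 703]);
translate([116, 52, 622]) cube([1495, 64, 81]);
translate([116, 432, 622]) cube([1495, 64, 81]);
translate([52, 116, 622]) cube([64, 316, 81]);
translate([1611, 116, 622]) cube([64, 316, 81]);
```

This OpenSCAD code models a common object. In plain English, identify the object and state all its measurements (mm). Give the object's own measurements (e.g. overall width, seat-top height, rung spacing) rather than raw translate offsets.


A table: top 1727 mm (x) × 548 mm (y), 39 mm thick, upper face at z = 742 mm, on four 64×64 mm square legs, each inset 52 mm from the nearest pair of top edges from z = 0 to the bottom of the top. Four apron rails, 64 mm thick and 81 mm tall, run between adjacent legs with their top edges flush with the underside of the top and their outer faces flush with the legs' outer faces.
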